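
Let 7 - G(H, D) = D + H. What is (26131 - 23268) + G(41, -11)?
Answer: 2840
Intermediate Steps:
G(H, D) = 7 - D - H (G(H, D) = 7 - (D + H) = 7 + (-D - H) = 7 - D - H)
(26131 - 23268) + G(41, -11) = (26131 - 23268) + (7 - 1*(-11) - 1*41) = 2863 + (7 + 11 - 41) = 2863 - 23 = 2840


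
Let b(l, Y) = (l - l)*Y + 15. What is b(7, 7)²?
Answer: 225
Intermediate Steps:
b(l, Y) = 15 (b(l, Y) = 0*Y + 15 = 0 + 15 = 15)
b(7, 7)² = 15² = 225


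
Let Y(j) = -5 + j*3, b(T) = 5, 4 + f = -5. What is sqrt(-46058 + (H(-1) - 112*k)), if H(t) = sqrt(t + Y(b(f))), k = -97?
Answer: I*sqrt(35191) ≈ 187.59*I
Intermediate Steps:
f = -9 (f = -4 - 5 = -9)
Y(j) = -5 + 3*j
H(t) = sqrt(10 + t) (H(t) = sqrt(t + (-5 + 3*5)) = sqrt(t + (-5 + 15)) = sqrt(t + 10) = sqrt(10 + t))
sqrt(-46058 + (H(-1) - 112*k)) = sqrt(-46058 + (sqrt(10 - 1) - 112*(-97))) = sqrt(-46058 + (sqrt(9) + 10864)) = sqrt(-46058 + (3 + 10864)) = sqrt(-46058 + 10867) = sqrt(-35191) = I*sqrt(35191)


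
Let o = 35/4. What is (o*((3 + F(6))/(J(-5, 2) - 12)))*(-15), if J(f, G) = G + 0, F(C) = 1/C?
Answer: 665/16 ≈ 41.563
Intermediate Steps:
J(f, G) = G
o = 35/4 (o = 35*(¼) = 35/4 ≈ 8.7500)
(o*((3 + F(6))/(J(-5, 2) - 12)))*(-15) = (35*((3 + 1/6)/(2 - 12))/4)*(-15) = (35*((3 + ⅙)/(-10))/4)*(-15) = (35*((19/6)*(-⅒))/4)*(-15) = ((35/4)*(-19/60))*(-15) = -133/48*(-15) = 665/16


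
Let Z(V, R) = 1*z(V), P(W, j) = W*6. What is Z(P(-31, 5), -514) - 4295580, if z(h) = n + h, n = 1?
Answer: -4295765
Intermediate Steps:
P(W, j) = 6*W
z(h) = 1 + h
Z(V, R) = 1 + V (Z(V, R) = 1*(1 + V) = 1 + V)
Z(P(-31, 5), -514) - 4295580 = (1 + 6*(-31)) - 4295580 = (1 - 186) - 4295580 = -185 - 4295580 = -4295765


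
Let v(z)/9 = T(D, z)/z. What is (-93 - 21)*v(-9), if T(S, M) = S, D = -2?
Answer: -228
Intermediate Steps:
v(z) = -18/z (v(z) = 9*(-2/z) = -18/z)
(-93 - 21)*v(-9) = (-93 - 21)*(-18/(-9)) = -(-2052)*(-1)/9 = -114*2 = -228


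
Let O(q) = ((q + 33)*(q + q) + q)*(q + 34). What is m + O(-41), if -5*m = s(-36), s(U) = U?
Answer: -21489/5 ≈ -4297.8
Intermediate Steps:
m = 36/5 (m = -⅕*(-36) = 36/5 ≈ 7.2000)
O(q) = (34 + q)*(q + 2*q*(33 + q)) (O(q) = ((33 + q)*(2*q) + q)*(34 + q) = (2*q*(33 + q) + q)*(34 + q) = (q + 2*q*(33 + q))*(34 + q) = (34 + q)*(q + 2*q*(33 + q)))
m + O(-41) = 36/5 - 41*(2278 + 2*(-41)² + 135*(-41)) = 36/5 - 41*(2278 + 2*1681 - 5535) = 36/5 - 41*(2278 + 3362 - 5535) = 36/5 - 41*105 = 36/5 - 4305 = -21489/5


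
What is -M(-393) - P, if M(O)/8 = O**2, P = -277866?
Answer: -957726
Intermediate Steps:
M(O) = 8*O**2
-M(-393) - P = -8*(-393)**2 - 1*(-277866) = -8*154449 + 277866 = -1*1235592 + 277866 = -1235592 + 277866 = -957726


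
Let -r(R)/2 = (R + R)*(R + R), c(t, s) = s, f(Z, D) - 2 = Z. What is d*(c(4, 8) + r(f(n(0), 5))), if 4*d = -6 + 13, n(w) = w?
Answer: -42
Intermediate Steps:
f(Z, D) = 2 + Z
d = 7/4 (d = (-6 + 13)/4 = (¼)*7 = 7/4 ≈ 1.7500)
r(R) = -8*R² (r(R) = -2*(R + R)*(R + R) = -2*2*R*2*R = -8*R²)
d*(c(4, 8) + r(f(n(0), 5))) = 7*(8 - 8*(2 + 0)²)/4 = 7*(8 - 8*2²)/4 = 7*(8 - 8*4)/4 = 7*(8 - 32)/4 = (7/4)*(-24) = -42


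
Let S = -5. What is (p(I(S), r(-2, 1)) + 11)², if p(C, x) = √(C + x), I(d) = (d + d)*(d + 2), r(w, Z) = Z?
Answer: (11 + √31)² ≈ 274.49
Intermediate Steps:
I(d) = 2*d*(2 + d) (I(d) = (2*d)*(2 + d) = 2*d*(2 + d))
(p(I(S), r(-2, 1)) + 11)² = (√(2*(-5)*(2 - 5) + 1) + 11)² = (√(2*(-5)*(-3) + 1) + 11)² = (√(30 + 1) + 11)² = (√31 + 11)² = (11 + √31)²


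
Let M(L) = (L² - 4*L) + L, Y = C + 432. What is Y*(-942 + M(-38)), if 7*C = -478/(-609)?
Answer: 162104272/609 ≈ 2.6618e+5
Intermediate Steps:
C = 478/4263 (C = (-478/(-609))/7 = (-478*(-1/609))/7 = (⅐)*(478/609) = 478/4263 ≈ 0.11213)
Y = 1842094/4263 (Y = 478/4263 + 432 = 1842094/4263 ≈ 432.11)
M(L) = L² - 3*L
Y*(-942 + M(-38)) = 1842094*(-942 - 38*(-3 - 38))/4263 = 1842094*(-942 - 38*(-41))/4263 = 1842094*(-942 + 1558)/4263 = (1842094/4263)*616 = 162104272/609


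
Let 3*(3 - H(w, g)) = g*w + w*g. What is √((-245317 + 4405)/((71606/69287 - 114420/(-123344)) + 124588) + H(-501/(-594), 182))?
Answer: I*√70329631827807503133810482971621239/26352877272209433 ≈ 10.063*I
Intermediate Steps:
H(w, g) = 3 - 2*g*w/3 (H(w, g) = 3 - (g*w + w*g)/3 = 3 - (g*w + g*w)/3 = 3 - 2*g*w/3)
√((-245317 + 4405)/((71606/69287 - 114420/(-123344)) + 124588) + H(-501/(-594), 182)) = √((-245317 + 4405)/((71606/69287 - 114420/(-123344)) + 124588) + (3 - ⅔*182*(-501/(-594)))) = √(-240912/((71606*(1/69287) - 114420*(-1/123344)) + 124588) + (3 - ⅔*182*(-501*(-1/594)))) = √(-240912/((71606/69287 + 28605/30836) + 124588) + (3 - ⅔*182*167/198)) = √(-240912/(4189997251/2136533932 + 124588) + (3 - 30394/297)) = √(-240912/266190679517267/2136533932 - 29503/297) = √(-240912*2136533932/266190679517267 - 29503/297) = √(-514716662625984/266190679517267 - 29503/297) = √(-8006294466597845549/79058631816628299) = I*√70329631827807503133810482971621239/26352877272209433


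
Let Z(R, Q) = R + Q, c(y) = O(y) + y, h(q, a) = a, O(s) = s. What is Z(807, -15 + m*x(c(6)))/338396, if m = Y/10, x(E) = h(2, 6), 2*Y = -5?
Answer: 51/21832 ≈ 0.0023360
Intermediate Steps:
Y = -5/2 (Y = (½)*(-5) = -5/2 ≈ -2.5000)
c(y) = 2*y (c(y) = y + y = 2*y)
x(E) = 6
m = -¼ (m = -5/2/10 = -5/2*⅒ = -¼ ≈ -0.25000)
Z(R, Q) = Q + R
Z(807, -15 + m*x(c(6)))/338396 = ((-15 - ¼*6) + 807)/338396 = ((-15 - 3/2) + 807)*(1/338396) = (-33/2 + 807)*(1/338396) = (1581/2)*(1/338396) = 51/21832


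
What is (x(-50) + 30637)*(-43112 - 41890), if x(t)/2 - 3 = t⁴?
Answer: -1065129716286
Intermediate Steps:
x(t) = 6 + 2*t⁴
(x(-50) + 30637)*(-43112 - 41890) = ((6 + 2*(-50)⁴) + 30637)*(-43112 - 41890) = ((6 + 2*6250000) + 30637)*(-85002) = ((6 + 12500000) + 30637)*(-85002) = (12500006 + 30637)*(-85002) = 12530643*(-85002) = -1065129716286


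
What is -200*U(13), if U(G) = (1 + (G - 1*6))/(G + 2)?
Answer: -320/3 ≈ -106.67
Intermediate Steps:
U(G) = (-5 + G)/(2 + G) (U(G) = (1 + (G - 6))/(2 + G) = (1 + (-6 + G))/(2 + G) = (-5 + G)/(2 + G))
-200*U(13) = -200*(-5 + 13)/(2 + 13) = -200*8/15 = -320/3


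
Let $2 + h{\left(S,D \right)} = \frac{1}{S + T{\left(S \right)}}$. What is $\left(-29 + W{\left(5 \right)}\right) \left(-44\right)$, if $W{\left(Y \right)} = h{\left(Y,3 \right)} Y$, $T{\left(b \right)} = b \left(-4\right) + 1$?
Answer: $\frac{12122}{7} \approx 1731.7$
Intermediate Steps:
$T{\left(b \right)} = 1 - 4 b$ ($T{\left(b \right)} = - 4 b + 1 = 1 - 4 b$)
$h{\left(S,D \right)} = -2 + \frac{1}{1 - 3 S}$ ($h{\left(S,D \right)} = -2 + \frac{1}{S - \left(-1 + 4 S\right)} = -2 + \frac{1}{1 - 3 S}$)
$W{\left(Y \right)} = \frac{Y \left(1 - 6 Y\right)}{-1 + 3 Y}$ ($W{\left(Y \right)} = \frac{1 - 6 Y}{-1 + 3 Y} Y = \frac{Y \left(1 - 6 Y\right)}{-1 + 3 Y}$)
$\left(-29 + W{\left(5 \right)}\right) \left(-44\right) = \left(-29 + \frac{5 \left(1 - 30\right)}{-1 + 3 \cdot 5}\right) \left(-44\right) = \left(-29 + \frac{5 \left(1 - 30\right)}{-1 + 15}\right) \left(-44\right) = \left(-29 + 5 \cdot \frac{1}{14} \left(-29\right)\right) \left(-44\right) = \left(-29 - \frac{145}{14}\right) \left(-44\right) = \left(- \frac{551}{14}\right) \left(-44\right) = \frac{12122}{7}$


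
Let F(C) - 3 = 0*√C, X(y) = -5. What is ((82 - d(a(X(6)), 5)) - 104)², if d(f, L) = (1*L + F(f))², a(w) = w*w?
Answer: 7396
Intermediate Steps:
a(w) = w²
F(C) = 3 (F(C) = 3 + 0*√C = 3 + 0 = 3)
d(f, L) = (3 + L)² (d(f, L) = (1*L + 3)² = (L + 3)² = (3 + L)²)
((82 - d(a(X(6)), 5)) - 104)² = ((82 - (3 + 5)²) - 104)² = ((82 - 1*8²) - 104)² = ((82 - 1*64) - 104)² = ((82 - 64) - 104)² = (18 - 104)² = (-86)² = 7396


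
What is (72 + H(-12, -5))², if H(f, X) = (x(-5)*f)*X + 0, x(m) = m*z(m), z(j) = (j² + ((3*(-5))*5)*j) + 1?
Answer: 14454771984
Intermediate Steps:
z(j) = 1 + j² - 75*j (z(j) = (j² + (-15*5)*j) + 1 = (j² - 75*j) + 1 = 1 + j² - 75*j)
x(m) = m*(1 + m² - 75*m)
H(f, X) = -2005*X*f (H(f, X) = ((-5*(1 + (-5)² - 75*(-5)))*f)*X + 0 = ((-5*(1 + 25 + 375))*f)*X + 0 = ((-5*401)*f)*X + 0 = (-2005*f)*X + 0 = -2005*X*f + 0 = -2005*X*f)
(72 + H(-12, -5))² = (72 - 2005*(-5)*(-12))² = (72 - 120300)² = (-120228)² = 14454771984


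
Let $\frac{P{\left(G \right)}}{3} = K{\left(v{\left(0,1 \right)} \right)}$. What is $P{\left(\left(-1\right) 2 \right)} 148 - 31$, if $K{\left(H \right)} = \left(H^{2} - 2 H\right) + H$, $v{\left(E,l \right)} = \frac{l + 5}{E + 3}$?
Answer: $857$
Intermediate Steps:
$v{\left(E,l \right)} = \frac{5 + l}{3 + E}$
$K{\left(H \right)} = H^{2} - H$
$P{\left(G \right)} = 6$ ($P{\left(G \right)} = 3 \frac{5 + 1}{3 + 0} \left(-1 + \frac{5 + 1}{3 + 0}\right) = 3 \cdot \frac{1}{3} \cdot 6 \left(-1 + \frac{1}{3} \cdot 6\right) = 3 \cdot 2 \left(-1 + 2\right) = 3 \cdot 2 \cdot 1 = 3 \cdot 2 = 6$)
$P{\left(\left(-1\right) 2 \right)} 148 - 31 = 6 \cdot 148 - 31 = 888 - 31 = 857$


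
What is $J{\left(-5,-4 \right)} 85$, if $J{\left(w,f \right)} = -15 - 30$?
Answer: $-3825$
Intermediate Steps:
$J{\left(w,f \right)} = -45$ ($J{\left(w,f \right)} = -15 - 30 = -45$)
$J{\left(-5,-4 \right)} 85 = \left(-45\right) 85 = -3825$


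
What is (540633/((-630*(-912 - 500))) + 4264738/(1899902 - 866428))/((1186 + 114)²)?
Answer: 725411747387/258946625355600000 ≈ 2.8014e-6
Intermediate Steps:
(540633/((-630*(-912 - 500))) + 4264738/(1899902 - 866428))/((1186 + 114)²) = (540633/((-630*(-1412))) + 4264738/1033474)/(1300²) = (540633/889560 + 4264738*(1/1033474))/1690000 = (540633*(1/889560) + 2132369/516737)*(1/1690000) = (180211/296520 + 2132369/516737)*(1/1690000) = (725411747387/153222855240)*(1/1690000) = 725411747387/258946625355600000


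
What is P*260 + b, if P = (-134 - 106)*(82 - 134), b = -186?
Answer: 3244614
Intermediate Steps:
P = 12480 (P = -240*(-52) = 12480)
P*260 + b = 12480*260 - 186 = 3244800 - 186 = 3244614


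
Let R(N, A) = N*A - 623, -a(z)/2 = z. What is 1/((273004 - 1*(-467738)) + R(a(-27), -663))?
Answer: 1/704317 ≈ 1.4198e-6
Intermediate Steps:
a(z) = -2*z
R(N, A) = -623 + A*N (R(N, A) = A*N - 623 = -623 + A*N)
1/((273004 - 1*(-467738)) + R(a(-27), -663)) = 1/((273004 - 1*(-467738)) + (-623 - (-1326)*(-27))) = 1/((273004 + 467738) + (-623 - 663*54)) = 1/(740742 + (-623 - 35802)) = 1/(740742 - 36425) = 1/704317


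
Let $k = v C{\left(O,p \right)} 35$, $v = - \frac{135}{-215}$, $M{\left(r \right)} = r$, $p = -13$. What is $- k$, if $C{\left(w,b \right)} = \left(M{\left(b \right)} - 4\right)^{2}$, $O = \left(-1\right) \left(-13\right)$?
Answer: $- \frac{273105}{43} \approx -6351.3$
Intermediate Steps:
$v = \frac{27}{43}$ ($v = \left(-135\right) \left(- \frac{1}{215}\right) = \frac{27}{43} \approx 0.62791$)
$O = 13$
$C{\left(w,b \right)} = \left(-4 + b\right)^{2}$ ($C{\left(w,b \right)} = \left(b - 4\right)^{2} = \left(-4 + b\right)^{2}$)
$k = \frac{273105}{43}$ ($k = \frac{27 \left(-4 - 13\right)^{2}}{43} \cdot 35 = \frac{27 \left(-17\right)^{2}}{43} \cdot 35 = \frac{27}{43} \cdot 289 \cdot 35 = \frac{7803}{43} \cdot 35 = \frac{273105}{43} \approx 6351.3$)
$- k = \left(-1\right) \frac{273105}{43} = - \frac{273105}{43}$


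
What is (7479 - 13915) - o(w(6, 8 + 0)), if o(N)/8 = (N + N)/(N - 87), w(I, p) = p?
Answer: -508316/79 ≈ -6434.4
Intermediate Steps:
o(N) = 16*N/(-87 + N) (o(N) = 8*((N + N)/(N - 87)) = 8*((2*N)/(-87 + N)) = 8*(2*N/(-87 + N)) = 16*N/(-87 + N))
(7479 - 13915) - o(w(6, 8 + 0)) = (7479 - 13915) - 16*(8 + 0)/(-87 + (8 + 0)) = -6436 - 16*8/(-87 + 8) = -6436 - 16*8/(-79) = -6436 - 16*8*(-1)/79 = -6436 - 1*(-128/79) = -6436 + 128/79 = -508316/79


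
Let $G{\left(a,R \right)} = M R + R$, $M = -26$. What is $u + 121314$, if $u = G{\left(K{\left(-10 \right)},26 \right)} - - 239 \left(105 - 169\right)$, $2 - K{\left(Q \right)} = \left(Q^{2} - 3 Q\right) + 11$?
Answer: $105368$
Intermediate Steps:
$K{\left(Q \right)} = -9 - Q^{2} + 3 Q$ ($K{\left(Q \right)} = 2 - \left(\left(Q^{2} - 3 Q\right) + 11\right) = 2 - \left(11 + Q^{2} - 3 Q\right) = -9 - Q^{2} + 3 Q$)
$G{\left(a,R \right)} = - 25 R$ ($G{\left(a,R \right)} = - 26 R + R = - 25 R$)
$u = -15946$ ($u = \left(-25\right) 26 - - 239 \left(105 - 169\right) = -650 - \left(-239\right) \left(-64\right) = -650 - 15296 = -15946$)
$u + 121314 = -15946 + 121314 = 105368$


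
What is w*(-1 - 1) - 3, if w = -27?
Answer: 51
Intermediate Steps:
w*(-1 - 1) - 3 = -27*(-1 - 1) - 3 = -27*(-2) - 3 = 54 - 3 = 51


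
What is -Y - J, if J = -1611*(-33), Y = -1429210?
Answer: 1376047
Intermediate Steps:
J = 53163
-Y - J = -1*(-1429210) - 1*53163 = 1429210 - 53163 = 1376047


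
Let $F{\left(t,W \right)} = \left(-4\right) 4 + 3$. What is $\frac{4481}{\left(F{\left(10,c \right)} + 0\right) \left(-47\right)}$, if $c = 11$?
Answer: $\frac{4481}{611} \approx 7.3339$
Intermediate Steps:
$F{\left(t,W \right)} = -13$ ($F{\left(t,W \right)} = -16 + 3 = -13$)
$\frac{4481}{\left(F{\left(10,c \right)} + 0\right) \left(-47\right)} = \frac{4481}{\left(-13 + 0\right) \left(-47\right)} = \frac{4481}{\left(-13\right) \left(-47\right)} = \frac{4481}{611}$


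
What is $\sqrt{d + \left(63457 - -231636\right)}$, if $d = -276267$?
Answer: $\sqrt{18826} \approx 137.21$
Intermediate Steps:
$\sqrt{d + \left(63457 - -231636\right)} = \sqrt{-276267 + \left(63457 - -231636\right)} = \sqrt{-276267 + \left(63457 + 231636\right)} = \sqrt{-276267 + 295093} = \sqrt{18826}$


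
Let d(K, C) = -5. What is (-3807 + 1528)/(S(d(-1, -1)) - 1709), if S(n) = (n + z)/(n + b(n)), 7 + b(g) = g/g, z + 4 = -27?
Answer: 25069/18763 ≈ 1.3361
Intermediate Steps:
z = -31 (z = -4 - 27 = -31)
b(g) = -6 (b(g) = -7 + g/g = -7 + 1 = -6)
S(n) = (-31 + n)/(-6 + n) (S(n) = (n - 31)/(n - 6) = (-31 + n)/(-6 + n))
(-3807 + 1528)/(S(d(-1, -1)) - 1709) = (-3807 + 1528)/((-31 - 5)/(-6 - 5) - 1709) = -2279/(-36/(-11) - 1709) = -2279/(-1/11*(-36) - 1709) = -2279/(36/11 - 1709) = -2279/(-18763/11) = -2279*(-11/18763) = 25069/18763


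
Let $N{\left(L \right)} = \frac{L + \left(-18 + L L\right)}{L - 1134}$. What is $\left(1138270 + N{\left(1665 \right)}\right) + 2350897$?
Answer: $\frac{206169061}{59} \approx 3.4944 \cdot 10^{6}$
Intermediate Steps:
$N{\left(L \right)} = \frac{-18 + L + L^{2}}{-1134 + L}$ ($N{\left(L \right)} = \frac{L + \left(-18 + L^{2}\right)}{-1134 + L} = \frac{-18 + L + L^{2}}{-1134 + L}$)
$\left(1138270 + N{\left(1665 \right)}\right) + 2350897 = \left(1138270 + \frac{-18 + 1665 + 1665^{2}}{-1134 + 1665}\right) + 2350897 = \left(1138270 + \frac{-18 + 1665 + 2772225}{531}\right) + 2350897 = \left(1138270 + \frac{1}{531} \cdot 2773872\right) + 2350897 = \left(1138270 + \frac{308208}{59}\right) + 2350897 = \frac{67466138}{59} + 2350897 = \frac{206169061}{59}$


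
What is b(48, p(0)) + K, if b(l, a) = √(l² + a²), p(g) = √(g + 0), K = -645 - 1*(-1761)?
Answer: 1164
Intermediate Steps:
K = 1116 (K = -645 + 1761 = 1116)
p(g) = √g
b(l, a) = √(a² + l²)
b(48, p(0)) + K = √((√0)² + 48²) + 1116 = √(0² + 2304) + 1116 = √(0 + 2304) + 1116 = √2304 + 1116 = 48 + 1116 = 1164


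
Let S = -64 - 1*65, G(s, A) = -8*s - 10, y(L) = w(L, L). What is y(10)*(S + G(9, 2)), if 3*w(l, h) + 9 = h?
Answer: -211/3 ≈ -70.333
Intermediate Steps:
w(l, h) = -3 + h/3
y(L) = -3 + L/3
G(s, A) = -10 - 8*s
S = -129 (S = -64 - 65 = -129)
y(10)*(S + G(9, 2)) = (-3 + (1/3)*10)*(-129 + (-10 - 8*9)) = (-3 + 10/3)*(-129 + (-10 - 72)) = (-129 - 82)/3 = (1/3)*(-211) = -211/3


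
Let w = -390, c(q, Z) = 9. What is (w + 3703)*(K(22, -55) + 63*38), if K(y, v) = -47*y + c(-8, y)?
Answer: 4535497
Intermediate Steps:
K(y, v) = 9 - 47*y (K(y, v) = -47*y + 9 = 9 - 47*y)
(w + 3703)*(K(22, -55) + 63*38) = (-390 + 3703)*((9 - 47*22) + 63*38) = 3313*((9 - 1034) + 2394) = 3313*(-1025 + 2394) = 3313*1369 = 4535497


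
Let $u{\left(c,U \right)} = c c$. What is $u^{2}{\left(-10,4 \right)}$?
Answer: $10000$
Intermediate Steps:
$u{\left(c,U \right)} = c^{2}$
$u^{2}{\left(-10,4 \right)} = \left(\left(-10\right)^{2}\right)^{2} = 100^{2} = 10000$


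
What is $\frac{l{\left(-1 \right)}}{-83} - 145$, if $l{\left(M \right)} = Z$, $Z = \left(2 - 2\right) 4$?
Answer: $-145$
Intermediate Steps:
$Z = 0$ ($Z = 0 \cdot 4 = 0$)
$l{\left(M \right)} = 0$
$\frac{l{\left(-1 \right)}}{-83} - 145 = \frac{1}{-83} \cdot 0 - 145 = \left(- \frac{1}{83}\right) 0 - 145 = 0 - 145 = -145$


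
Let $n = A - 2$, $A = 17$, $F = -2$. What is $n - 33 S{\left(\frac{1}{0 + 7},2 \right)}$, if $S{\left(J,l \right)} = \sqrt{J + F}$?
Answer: $15 - \frac{33 i \sqrt{91}}{7} \approx 15.0 - 44.971 i$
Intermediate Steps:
$S{\left(J,l \right)} = \sqrt{-2 + J}$ ($S{\left(J,l \right)} = \sqrt{J - 2} = \sqrt{-2 + J}$)
$n = 15$ ($n = 17 - 2 = 15$)
$n - 33 S{\left(\frac{1}{0 + 7},2 \right)} = 15 - 33 \sqrt{-2 + \frac{1}{0 + 7}} = 15 - 33 \sqrt{-2 + \frac{1}{7}} = 15 - 33 \sqrt{- \frac{13}{7}} = 15 - 33 \frac{i \sqrt{91}}{7} = 15 - \frac{33 i \sqrt{91}}{7}$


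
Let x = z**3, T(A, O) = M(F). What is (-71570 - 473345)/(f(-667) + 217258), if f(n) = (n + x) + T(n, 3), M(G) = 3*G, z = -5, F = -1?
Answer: -544915/216463 ≈ -2.5174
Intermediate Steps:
T(A, O) = -3 (T(A, O) = 3*(-1) = -3)
x = -125 (x = (-5)**3 = -125)
f(n) = -128 + n (f(n) = (n - 125) - 3 = (-125 + n) - 3 = -128 + n)
(-71570 - 473345)/(f(-667) + 217258) = (-71570 - 473345)/((-128 - 667) + 217258) = -544915/(-795 + 217258) = -544915/216463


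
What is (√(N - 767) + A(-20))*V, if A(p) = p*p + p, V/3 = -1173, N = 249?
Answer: -1337220 - 3519*I*√518 ≈ -1.3372e+6 - 80091.0*I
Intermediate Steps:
V = -3519 (V = 3*(-1173) = -3519)
A(p) = p + p² (A(p) = p² + p = p + p²)
(√(N - 767) + A(-20))*V = (√(249 - 767) - 20*(1 - 20))*(-3519) = (√(-518) - 20*(-19))*(-3519) = (I*√518 + 380)*(-3519) = (380 + I*√518)*(-3519) = -1337220 - 3519*I*√518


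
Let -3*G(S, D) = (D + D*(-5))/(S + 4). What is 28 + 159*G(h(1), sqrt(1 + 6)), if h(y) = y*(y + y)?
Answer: 28 + 106*sqrt(7)/3 ≈ 121.48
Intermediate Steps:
h(y) = 2*y**2 (h(y) = y*(2*y) = 2*y**2)
G(S, D) = 4*D/(3*(4 + S)) (G(S, D) = -(D + D*(-5))/(3*(S + 4)) = -(D - 5*D)/(3*(4 + S)) = -(-4*D)/(3*(4 + S)) = -(-4)*D/(3*(4 + S)) = 4*D/(3*(4 + S)))
28 + 159*G(h(1), sqrt(1 + 6)) = 28 + 159*(4*sqrt(1 + 6)/(3*(4 + 2*1**2))) = 28 + 159*(4*sqrt(7)/(3*(4 + 2*1))) = 28 + 159*(4*sqrt(7)/(3*(4 + 2))) = 28 + 159*((4/3)*sqrt(7)/6) = 28 + 159*((4/3)*sqrt(7)*(1/6)) = 28 + 159*(2*sqrt(7)/9) = 28 + 106*sqrt(7)/3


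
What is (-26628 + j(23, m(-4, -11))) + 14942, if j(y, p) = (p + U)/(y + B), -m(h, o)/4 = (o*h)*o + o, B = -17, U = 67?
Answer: -68069/6 ≈ -11345.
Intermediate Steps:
m(h, o) = -4*o - 4*h*o² (m(h, o) = -4*((o*h)*o + o) = -4*((h*o)*o + o) = -4*(h*o² + o) = -4*(o + h*o²) = -4*o - 4*h*o²)
j(y, p) = (67 + p)/(-17 + y) (j(y, p) = (p + 67)/(y - 17) = (67 + p)/(-17 + y))
(-26628 + j(23, m(-4, -11))) + 14942 = (-26628 + (67 - 4*(-11)*(1 - 4*(-11)))/(-17 + 23)) + 14942 = (-26628 + (67 - 4*(-11)*(1 + 44))/6) + 14942 = (-26628 + (67 - 4*(-11)*45)/6) + 14942 = (-26628 + (67 + 1980)/6) + 14942 = (-26628 + (⅙)*2047) + 14942 = (-26628 + 2047/6) + 14942 = -157721/6 + 14942 = -68069/6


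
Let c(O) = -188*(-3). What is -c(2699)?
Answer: -564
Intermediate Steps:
c(O) = 564
-c(2699) = -1*564 = -564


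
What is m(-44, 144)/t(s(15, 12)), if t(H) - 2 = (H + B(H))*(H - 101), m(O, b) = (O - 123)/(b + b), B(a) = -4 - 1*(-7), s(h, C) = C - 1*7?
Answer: 167/220608 ≈ 0.00075700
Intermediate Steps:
s(h, C) = -7 + C (s(h, C) = C - 7 = -7 + C)
B(a) = 3 (B(a) = -4 + 7 = 3)
m(O, b) = (-123 + O)/(2*b) (m(O, b) = (-123 + O)/((2*b)) = (-123 + O)*(1/(2*b)) = (-123 + O)/(2*b))
t(H) = 2 + (-101 + H)*(3 + H) (t(H) = 2 + (H + 3)*(H - 101) = 2 + (3 + H)*(-101 + H) = 2 + (-101 + H)*(3 + H))
m(-44, 144)/t(s(15, 12)) = ((½)*(-123 - 44)/144)/(-301 + (-7 + 12)² - 98*(-7 + 12)) = ((½)*(1/144)*(-167))/(-301 + 5² - 98*5) = -167/(288*(-301 + 25 - 490)) = -167/288/(-766) = -167/288*(-1/766) = 167/220608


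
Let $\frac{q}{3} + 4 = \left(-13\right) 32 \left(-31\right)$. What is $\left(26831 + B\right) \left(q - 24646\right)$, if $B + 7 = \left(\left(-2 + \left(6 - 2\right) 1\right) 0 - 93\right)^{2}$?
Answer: $497686190$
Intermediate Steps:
$q = 38676$ ($q = -12 + 3 \left(-13\right) 32 \left(-31\right) = -12 + 3 \left(\left(-416\right) \left(-31\right)\right) = -12 + 3 \cdot 12896 = -12 + 38688 = 38676$)
$B = 8642$ ($B = -7 + \left(\left(-2 + \left(6 - 2\right) 1\right) 0 - 93\right)^{2} = -7 + \left(\left(-2 + 4 \cdot 1\right) 0 - 93\right)^{2} = -7 + \left(\left(-2 + 4\right) 0 - 93\right)^{2} = -7 + \left(2 \cdot 0 - 93\right)^{2} = -7 + \left(0 - 93\right)^{2} = -7 + \left(-93\right)^{2} = -7 + 8649 = 8642$)
$\left(26831 + B\right) \left(q - 24646\right) = \left(26831 + 8642\right) \left(38676 - 24646\right) = 35473 \cdot 14030 = 497686190$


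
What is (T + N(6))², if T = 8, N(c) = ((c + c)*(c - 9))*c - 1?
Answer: 43681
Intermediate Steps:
N(c) = -1 + 2*c²*(-9 + c) (N(c) = ((2*c)*(-9 + c))*c - 1 = (2*c*(-9 + c))*c - 1 = 2*c²*(-9 + c) - 1 = -1 + 2*c²*(-9 + c))
(T + N(6))² = (8 + (-1 - 18*6² + 2*6³))² = (8 + (-1 - 18*36 + 2*216))² = (8 + (-1 - 648 + 432))² = (8 - 217)² = (-209)² = 43681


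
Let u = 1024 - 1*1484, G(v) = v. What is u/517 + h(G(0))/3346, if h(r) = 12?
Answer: -766478/864941 ≈ -0.88616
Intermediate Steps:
u = -460 (u = 1024 - 1484 = -460)
u/517 + h(G(0))/3346 = -460/517 + 12/3346 = -460*1/517 + 12*(1/3346) = -460/517 + 6/1673 = -766478/864941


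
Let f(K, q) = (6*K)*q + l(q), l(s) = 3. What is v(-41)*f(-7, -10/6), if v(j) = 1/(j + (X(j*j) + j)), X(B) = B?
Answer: 73/1599 ≈ 0.045654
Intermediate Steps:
f(K, q) = 3 + 6*K*q (f(K, q) = (6*K)*q + 3 = 6*K*q + 3 = 3 + 6*K*q)
v(j) = 1/(j² + 2*j) (v(j) = 1/(j + (j*j + j)) = 1/(j + (j² + j)) = 1/(j + (j + j²)) = 1/(j² + 2*j))
v(-41)*f(-7, -10/6) = (1/((-41)*(2 - 41)))*(3 + 6*(-7)*(-10/6)) = (-1/41/(-39))*(3 + 6*(-7)*(-10*⅙)) = (-1/41*(-1/39))*(3 + 6*(-7)*(-5/3)) = (3 + 70)/1599 = (1/1599)*73 = 73/1599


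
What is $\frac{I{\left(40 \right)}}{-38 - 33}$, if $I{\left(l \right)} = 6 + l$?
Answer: $- \frac{46}{71} \approx -0.64789$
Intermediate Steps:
$\frac{I{\left(40 \right)}}{-38 - 33} = \frac{6 + 40}{-38 - 33} = \frac{46}{-71} = 46 \left(- \frac{1}{71}\right) = - \frac{46}{71}$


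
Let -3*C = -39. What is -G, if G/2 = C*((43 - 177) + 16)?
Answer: 3068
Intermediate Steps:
C = 13 (C = -⅓*(-39) = 13)
G = -3068 (G = 2*(13*((43 - 177) + 16)) = 2*(13*(-134 + 16)) = 2*(13*(-118)) = 2*(-1534) = -3068)
-G = -1*(-3068) = 3068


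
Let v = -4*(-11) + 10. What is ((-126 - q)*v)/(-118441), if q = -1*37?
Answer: 4806/118441 ≈ 0.040577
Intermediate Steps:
q = -37
v = 54 (v = 44 + 10 = 54)
((-126 - q)*v)/(-118441) = ((-126 - 1*(-37))*54)/(-118441) = ((-126 + 37)*54)*(-1/118441) = -89*54*(-1/118441) = -4806*(-1/118441) = 4806/118441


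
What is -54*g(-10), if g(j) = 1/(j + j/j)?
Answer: 6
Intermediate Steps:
g(j) = 1/(1 + j) (g(j) = 1/(j + 1) = 1/(1 + j))
-54*g(-10) = -54/(1 - 10) = -54/(-9) = -54*(-1/9) = 6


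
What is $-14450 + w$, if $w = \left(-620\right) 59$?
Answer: $-51030$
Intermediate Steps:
$w = -36580$
$-14450 + w = -14450 - 36580 = -51030$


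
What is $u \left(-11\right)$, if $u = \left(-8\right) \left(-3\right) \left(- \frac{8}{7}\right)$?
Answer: $\frac{2112}{7} \approx 301.71$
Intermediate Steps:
$u = - \frac{192}{7}$ ($u = 24 \left(\left(-8\right) \frac{1}{7}\right) = 24 \left(- \frac{8}{7}\right) = - \frac{192}{7} \approx -27.429$)
$u \left(-11\right) = \left(- \frac{192}{7}\right) \left(-11\right) = \frac{2112}{7}$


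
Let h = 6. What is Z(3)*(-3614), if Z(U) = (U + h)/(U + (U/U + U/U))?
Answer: -32526/5 ≈ -6505.2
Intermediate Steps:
Z(U) = (6 + U)/(2 + U) (Z(U) = (U + 6)/(U + (U/U + U/U)) = (6 + U)/(U + (1 + 1)) = (6 + U)/(U + 2) = (6 + U)/(2 + U))
Z(3)*(-3614) = ((6 + 3)/(2 + 3))*(-3614) = (9/5)*(-3614) = -32526/5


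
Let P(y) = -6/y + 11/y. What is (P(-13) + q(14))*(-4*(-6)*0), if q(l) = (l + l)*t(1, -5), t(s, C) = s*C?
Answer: 0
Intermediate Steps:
t(s, C) = C*s
P(y) = 5/y
q(l) = -10*l (q(l) = (l + l)*(-5*1) = (2*l)*(-5) = -10*l)
(P(-13) + q(14))*(-4*(-6)*0) = (5/(-13) - 10*14)*(-4*(-6)*0) = (5*(-1/13) - 140)*(24*0) = (-5/13 - 140)*0 = -1825/13*0 = 0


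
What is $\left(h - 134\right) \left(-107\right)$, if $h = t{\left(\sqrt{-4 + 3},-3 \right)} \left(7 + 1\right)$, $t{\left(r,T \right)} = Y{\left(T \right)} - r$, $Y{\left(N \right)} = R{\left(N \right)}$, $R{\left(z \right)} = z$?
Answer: $16906 + 856 i \approx 16906.0 + 856.0 i$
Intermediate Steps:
$Y{\left(N \right)} = N$
$t{\left(r,T \right)} = T - r$
$h = -24 - 8 i$ ($h = \left(-3 - \sqrt{-4 + 3}\right) \left(7 + 1\right) = \left(-3 - \sqrt{-1}\right) 8 = \left(-3 - i\right) 8 = -24 - 8 i \approx -24.0 - 8.0 i$)
$\left(h - 134\right) \left(-107\right) = \left(\left(-24 - 8 i\right) - 134\right) \left(-107\right) = \left(-158 - 8 i\right) \left(-107\right) = 16906 + 856 i$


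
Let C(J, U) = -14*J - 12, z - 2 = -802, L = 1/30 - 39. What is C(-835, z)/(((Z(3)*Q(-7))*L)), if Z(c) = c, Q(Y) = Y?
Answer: 116780/8183 ≈ 14.271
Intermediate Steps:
L = -1169/30 (L = 1/30 - 39 = -1169/30 ≈ -38.967)
z = -800 (z = 2 - 802 = -800)
C(J, U) = -12 - 14*J
C(-835, z)/(((Z(3)*Q(-7))*L)) = (-12 - 14*(-835))/(((3*(-7))*(-1169/30))) = (-12 + 11690)/((-21*(-1169/30))) = 11678/(8183/10) = 11678*(10/8183) = 116780/8183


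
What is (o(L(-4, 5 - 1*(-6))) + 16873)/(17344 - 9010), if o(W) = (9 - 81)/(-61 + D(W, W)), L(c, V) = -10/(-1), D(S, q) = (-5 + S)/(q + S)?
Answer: 455603/225018 ≈ 2.0247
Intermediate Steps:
D(S, q) = (-5 + S)/(S + q)
L(c, V) = 10 (L(c, V) = -10*(-1) = 10)
o(W) = -72/(-61 + (-5 + W)/(2*W)) (o(W) = (9 - 81)/(-61 + (-5 + W)/(W + W)) = -72/(-61 + (-5 + W)/((2*W))) = -72/(-61 + (1/(2*W))*(-5 + W)) = -72/(-61 + (-5 + W)/(2*W)))
(o(L(-4, 5 - 1*(-6))) + 16873)/(17344 - 9010) = (144*10/(5 + 121*10) + 16873)/(17344 - 9010) = (144*10/(5 + 1210) + 16873)/8334 = (144*10/1215 + 16873)*(1/8334) = (144*10*(1/1215) + 16873)*(1/8334) = (32/27 + 16873)*(1/8334) = (455603/27)*(1/8334) = 455603/225018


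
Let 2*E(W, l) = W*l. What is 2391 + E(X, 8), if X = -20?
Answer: 2311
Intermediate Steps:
E(W, l) = W*l/2 (E(W, l) = (W*l)/2 = W*l/2)
2391 + E(X, 8) = 2391 + (½)*(-20)*8 = 2391 - 80 = 2311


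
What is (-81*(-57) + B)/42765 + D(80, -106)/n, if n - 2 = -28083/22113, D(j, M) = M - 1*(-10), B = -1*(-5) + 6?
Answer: -30236294972/230118465 ≈ -131.39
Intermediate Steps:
B = 11 (B = 5 + 6 = 11)
D(j, M) = 10 + M (D(j, M) = M + 10 = 10 + M)
n = 5381/7371 (n = 2 - 28083/22113 = 2 - 28083*1/22113 = 2 - 9361/7371 = 5381/7371 ≈ 0.73002)
(-81*(-57) + B)/42765 + D(80, -106)/n = (-81*(-57) + 11)/42765 + (10 - 106)/(5381/7371) = (4617 + 11)*(1/42765) - 96*7371/5381 = 4628*(1/42765) - 707616/5381 = 4628/42765 - 707616/5381 = -30236294972/230118465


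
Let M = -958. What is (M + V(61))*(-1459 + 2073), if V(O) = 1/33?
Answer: -19410382/33 ≈ -5.8819e+5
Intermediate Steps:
V(O) = 1/33
(M + V(61))*(-1459 + 2073) = (-958 + 1/33)*(-1459 + 2073) = -31613/33*614 = -19410382/33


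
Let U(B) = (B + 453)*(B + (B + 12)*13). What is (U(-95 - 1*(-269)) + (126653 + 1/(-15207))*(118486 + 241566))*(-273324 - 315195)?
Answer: -136043866249066913544/5069 ≈ -2.6838e+16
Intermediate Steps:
U(B) = (156 + 14*B)*(453 + B) (U(B) = (453 + B)*(B + (12 + B)*13) = (453 + B)*(B + (156 + 13*B)) = (453 + B)*(156 + 14*B) = (156 + 14*B)*(453 + B))
(U(-95 - 1*(-269)) + (126653 + 1/(-15207))*(118486 + 241566))*(-273324 - 315195) = ((70668 + 14*(-95 - 1*(-269))² + 6498*(-95 - 1*(-269))) + (126653 + 1/(-15207))*(118486 + 241566))*(-273324 - 315195) = ((70668 + 14*(-95 + 269)² + 6498*(-95 + 269)) + (126653 - 1/15207)*360052)*(-588519) = ((70668 + 14*174² + 6498*174) + (1926012170/15207)*360052)*(-588519) = ((70668 + 14*30276 + 1130652) + 693464533832840/15207)*(-588519) = ((70668 + 423864 + 1130652) + 693464533832840/15207)*(-588519) = (1625184 + 693464533832840/15207)*(-588519) = (693489248005928/15207)*(-588519) = -136043866249066913544/5069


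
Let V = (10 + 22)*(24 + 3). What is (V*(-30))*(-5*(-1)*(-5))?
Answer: 648000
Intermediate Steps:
V = 864 (V = 32*27 = 864)
(V*(-30))*(-5*(-1)*(-5)) = (864*(-30))*(-5*(-1)*(-5)) = -129600*(-5) = -25920*(-25) = 648000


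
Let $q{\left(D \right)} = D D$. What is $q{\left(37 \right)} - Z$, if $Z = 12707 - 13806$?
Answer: $2468$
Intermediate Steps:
$q{\left(D \right)} = D^{2}$
$Z = -1099$ ($Z = 12707 - 13806 = -1099$)
$q{\left(37 \right)} - Z = 37^{2} - -1099 = 1369 + 1099 = 2468$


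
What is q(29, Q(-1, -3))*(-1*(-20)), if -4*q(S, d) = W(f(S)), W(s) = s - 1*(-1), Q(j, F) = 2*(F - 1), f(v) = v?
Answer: -150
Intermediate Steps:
Q(j, F) = -2 + 2*F (Q(j, F) = 2*(-1 + F) = -2 + 2*F)
W(s) = 1 + s (W(s) = s + 1 = 1 + s)
q(S, d) = -¼ - S/4 (q(S, d) = -(1 + S)/4 = -¼ - S/4)
q(29, Q(-1, -3))*(-1*(-20)) = (-¼ - ¼*29)*(-1*(-20)) = (-¼ - 29/4)*20 = -15/2*20 = -150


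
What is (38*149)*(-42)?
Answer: -237804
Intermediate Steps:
(38*149)*(-42) = 5662*(-42) = -237804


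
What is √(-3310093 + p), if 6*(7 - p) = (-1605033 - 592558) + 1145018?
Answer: I*√112847658/6 ≈ 1770.5*I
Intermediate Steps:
p = 1052615/6 (p = 7 - ((-1605033 - 592558) + 1145018)/6 = 7 - (-2197591 + 1145018)/6 = 7 - ⅙*(-1052573) = 7 + 1052573/6 = 1052615/6 ≈ 1.7544e+5)
√(-3310093 + p) = √(-3310093 + 1052615/6) = √(-18807943/6) = I*√112847658/6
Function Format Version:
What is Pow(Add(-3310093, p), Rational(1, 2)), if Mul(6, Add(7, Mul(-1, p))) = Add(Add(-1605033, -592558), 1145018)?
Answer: Mul(Rational(1, 6), I, Pow(112847658, Rational(1, 2))) ≈ Mul(1770.5, I)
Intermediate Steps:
p = Rational(1052615, 6) (p = Add(7, Mul(Rational(-1, 6), Add(Add(-1605033, -592558), 1145018))) = Add(7, Mul(Rational(-1, 6), Add(-2197591, 1145018))) = Add(7, Mul(Rational(-1, 6), -1052573)) = Add(7, Rational(1052573, 6)) = Rational(1052615, 6) ≈ 1.7544e+5)
Pow(Add(-3310093, p), Rational(1, 2)) = Pow(Add(-3310093, Rational(1052615, 6)), Rational(1, 2)) = Pow(Rational(-18807943, 6), Rational(1, 2)) = Mul(Rational(1, 6), I, Pow(112847658, Rational(1, 2)))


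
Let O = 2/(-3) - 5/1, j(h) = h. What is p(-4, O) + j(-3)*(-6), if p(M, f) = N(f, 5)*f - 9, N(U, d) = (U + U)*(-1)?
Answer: -497/9 ≈ -55.222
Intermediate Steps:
N(U, d) = -2*U (N(U, d) = (2*U)*(-1) = -2*U)
O = -17/3 (O = 2*(-1/3) - 5*1 = -2/3 - 5 = -17/3 ≈ -5.6667)
p(M, f) = -9 - 2*f**2 (p(M, f) = (-2*f)*f - 9 = -2*f**2 - 9 = -9 - 2*f**2)
p(-4, O) + j(-3)*(-6) = (-9 - 2*(-17/3)**2) - 3*(-6) = (-9 - 2*289/9) + 18 = (-9 - 578/9) + 18 = -659/9 + 18 = -497/9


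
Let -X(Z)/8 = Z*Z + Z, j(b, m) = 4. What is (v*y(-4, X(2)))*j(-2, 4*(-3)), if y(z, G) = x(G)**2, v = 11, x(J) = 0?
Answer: 0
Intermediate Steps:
X(Z) = -8*Z - 8*Z**2 (X(Z) = -8*(Z*Z + Z) = -8*(Z**2 + Z) = -8*(Z + Z**2) = -8*Z - 8*Z**2)
y(z, G) = 0 (y(z, G) = 0**2 = 0)
(v*y(-4, X(2)))*j(-2, 4*(-3)) = (11*0)*4 = 0*4 = 0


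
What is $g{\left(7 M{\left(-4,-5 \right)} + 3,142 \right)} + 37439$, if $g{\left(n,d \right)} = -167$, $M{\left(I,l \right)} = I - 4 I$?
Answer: $37272$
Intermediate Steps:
$M{\left(I,l \right)} = - 3 I$
$g{\left(7 M{\left(-4,-5 \right)} + 3,142 \right)} + 37439 = -167 + 37439 = 37272$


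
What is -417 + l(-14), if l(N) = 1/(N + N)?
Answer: -11677/28 ≈ -417.04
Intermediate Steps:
l(N) = 1/(2*N)
-417 + l(-14) = -417 + (½)/(-14) = -417 + (½)*(-1/14) = -417 - 1/28 = -11677/28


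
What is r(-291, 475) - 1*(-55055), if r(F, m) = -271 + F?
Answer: 54493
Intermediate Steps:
r(-291, 475) - 1*(-55055) = (-271 - 291) - 1*(-55055) = -562 + 55055 = 54493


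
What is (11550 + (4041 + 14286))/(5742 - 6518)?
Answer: -29877/776 ≈ -38.501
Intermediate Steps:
(11550 + (4041 + 14286))/(5742 - 6518) = (11550 + 18327)/(-776) = 29877*(-1/776) = -29877/776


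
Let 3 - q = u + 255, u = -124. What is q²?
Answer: 16384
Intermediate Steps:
q = -128 (q = 3 - (-124 + 255) = 3 - 1*131 = 3 - 131 = -128)
q² = (-128)² = 16384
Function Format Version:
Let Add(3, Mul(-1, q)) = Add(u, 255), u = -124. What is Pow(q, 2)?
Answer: 16384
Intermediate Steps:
q = -128 (q = Add(3, Mul(-1, Add(-124, 255))) = Add(3, Mul(-1, 131)) = Add(3, -131) = -128)
Pow(q, 2) = Pow(-128, 2) = 16384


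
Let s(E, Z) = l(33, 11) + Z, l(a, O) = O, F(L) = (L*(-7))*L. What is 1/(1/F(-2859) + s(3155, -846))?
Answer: -57217167/47776334446 ≈ -0.0011976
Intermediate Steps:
F(L) = -7*L² (F(L) = (-7*L)*L = -7*L²)
s(E, Z) = 11 + Z
1/(1/F(-2859) + s(3155, -846)) = 1/(1/(-7*(-2859)²) + (11 - 846)) = 1/(1/(-7*8173881) - 835) = 1/(1/(-57217167) - 835) = 1/(-1/57217167 - 835) = 1/(-47776334446/57217167) = -57217167/47776334446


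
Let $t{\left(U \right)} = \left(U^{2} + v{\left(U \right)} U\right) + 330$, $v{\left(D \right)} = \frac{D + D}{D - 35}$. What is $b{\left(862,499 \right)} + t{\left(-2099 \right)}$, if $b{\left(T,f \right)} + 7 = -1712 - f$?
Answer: $\frac{4694569370}{1067} \approx 4.3998 \cdot 10^{6}$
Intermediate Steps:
$v{\left(D \right)} = \frac{2 D}{-35 + D}$
$b{\left(T,f \right)} = -1719 - f$ ($b{\left(T,f \right)} = -7 - \left(1712 + f\right) = -1719 - f$)
$t{\left(U \right)} = 330 + U^{2} + \frac{2 U^{2}}{-35 + U}$ ($t{\left(U \right)} = \left(U^{2} + \frac{2 U}{-35 + U} U\right) + 330 = \left(U^{2} + \frac{2 U^{2}}{-35 + U}\right) + 330 = 330 + U^{2} + \frac{2 U^{2}}{-35 + U}$)
$b{\left(862,499 \right)} + t{\left(-2099 \right)} = \left(-1719 - 499\right) + \frac{2 \left(-2099\right)^{2} + \left(-35 - 2099\right) \left(330 + \left(-2099\right)^{2}\right)}{-35 - 2099} = \left(-1719 - 499\right) + \frac{2 \cdot 4405801 - 2134 \left(330 + 4405801\right)}{-2134} = -2218 - \frac{8811602 - 9402683554}{2134} = -2218 - - \frac{4696935976}{1067} = -2218 + \frac{4696935976}{1067} = \frac{4694569370}{1067}$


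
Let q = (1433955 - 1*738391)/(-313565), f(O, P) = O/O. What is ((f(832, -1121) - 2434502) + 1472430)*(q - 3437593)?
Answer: 1037025513491525239/313565 ≈ 3.3072e+12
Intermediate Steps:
f(O, P) = 1
q = -695564/313565 (q = (1433955 - 738391)*(-1/313565) = 695564*(-1/313565) = -695564/313565 ≈ -2.2182)
((f(832, -1121) - 2434502) + 1472430)*(q - 3437593) = ((1 - 2434502) + 1472430)*(-695564/313565 - 3437593) = (-2434501 + 1472430)*(-1077909544609/313565) = -962071*(-1077909544609/313565) = 1037025513491525239/313565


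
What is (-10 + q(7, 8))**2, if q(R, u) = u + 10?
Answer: 64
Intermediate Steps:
q(R, u) = 10 + u
(-10 + q(7, 8))**2 = (-10 + (10 + 8))**2 = (-10 + 18)**2 = 8**2 = 64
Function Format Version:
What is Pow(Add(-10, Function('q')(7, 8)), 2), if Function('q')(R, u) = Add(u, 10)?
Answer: 64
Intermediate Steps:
Function('q')(R, u) = Add(10, u)
Pow(Add(-10, Function('q')(7, 8)), 2) = Pow(Add(-10, Add(10, 8)), 2) = Pow(Add(-10, 18), 2) = Pow(8, 2) = 64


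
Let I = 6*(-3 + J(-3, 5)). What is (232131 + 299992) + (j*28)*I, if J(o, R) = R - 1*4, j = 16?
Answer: 526747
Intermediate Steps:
J(o, R) = -4 + R (J(o, R) = R - 4 = -4 + R)
I = -12 (I = 6*(-3 + (-4 + 5)) = 6*(-3 + 1) = 6*(-2) = -12)
(232131 + 299992) + (j*28)*I = (232131 + 299992) + (16*28)*(-12) = 532123 + 448*(-12) = 532123 - 5376 = 526747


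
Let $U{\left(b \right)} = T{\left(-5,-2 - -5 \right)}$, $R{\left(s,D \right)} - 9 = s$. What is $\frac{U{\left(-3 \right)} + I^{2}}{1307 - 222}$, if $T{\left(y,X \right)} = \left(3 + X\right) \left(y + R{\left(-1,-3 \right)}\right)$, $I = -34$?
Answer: $\frac{1174}{1085} \approx 1.082$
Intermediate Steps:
$R{\left(s,D \right)} = 9 + s$
$T{\left(y,X \right)} = \left(3 + X\right) \left(8 + y\right)$ ($T{\left(y,X \right)} = \left(3 + X\right) \left(y + \left(9 - 1\right)\right) = \left(3 + X\right) \left(y + 8\right) = \left(3 + X\right) \left(8 + y\right)$)
$U{\left(b \right)} = 18$ ($U{\left(b \right)} = 24 + 3 \left(-5\right) + 8 \left(-2 - -5\right) + \left(-2 - -5\right) \left(-5\right) = 24 - 15 + 8 \left(-2 + 5\right) + \left(-2 + 5\right) \left(-5\right) = 24 - 15 + 8 \cdot 3 + 3 \left(-5\right) = 24 - 15 + 24 - 15 = 18$)
$\frac{U{\left(-3 \right)} + I^{2}}{1307 - 222} = \frac{18 + \left(-34\right)^{2}}{1307 - 222} = \frac{18 + 1156}{1085} = \frac{1}{1085} \cdot 1174 = \frac{1174}{1085}$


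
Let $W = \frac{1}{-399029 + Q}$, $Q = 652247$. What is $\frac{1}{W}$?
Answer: $253218$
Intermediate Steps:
$W = \frac{1}{253218}$ ($W = \frac{1}{-399029 + 652247} = \frac{1}{253218} \approx 3.9492 \cdot 10^{-6}$)
$\frac{1}{W} = \frac{1}{\frac{1}{253218}} = 253218$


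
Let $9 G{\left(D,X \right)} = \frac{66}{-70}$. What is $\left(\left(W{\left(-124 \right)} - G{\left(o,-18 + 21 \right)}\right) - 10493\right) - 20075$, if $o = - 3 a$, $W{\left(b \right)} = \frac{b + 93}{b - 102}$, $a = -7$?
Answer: $- \frac{725372899}{23730} \approx -30568.0$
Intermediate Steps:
$W{\left(b \right)} = \frac{93 + b}{-102 + b}$
$o = 21$ ($o = \left(-3\right) \left(-7\right) = 21$)
$G{\left(D,X \right)} = - \frac{11}{105}$ ($G{\left(D,X \right)} = \frac{66 \frac{1}{-70}}{9} = \frac{66 \left(- \frac{1}{70}\right)}{9} = \frac{1}{9} \left(- \frac{33}{35}\right) = - \frac{11}{105}$)
$\left(\left(W{\left(-124 \right)} - G{\left(o,-18 + 21 \right)}\right) - 10493\right) - 20075 = \left(\left(\frac{93 - 124}{-102 - 124} - - \frac{11}{105}\right) - 10493\right) - 20075 = \left(\left(\frac{1}{-226} \left(-31\right) + \frac{11}{105}\right) - 10493\right) - 20075 = \left(\left(\left(- \frac{1}{226}\right) \left(-31\right) + \frac{11}{105}\right) - 10493\right) - 20075 = \left(\left(\frac{31}{226} + \frac{11}{105}\right) - 10493\right) - 20075 = \left(\frac{5741}{23730} - 10493\right) - 20075 = - \frac{248993149}{23730} - 20075 = - \frac{725372899}{23730}$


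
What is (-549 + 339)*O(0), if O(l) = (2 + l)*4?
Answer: -1680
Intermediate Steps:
O(l) = 8 + 4*l
(-549 + 339)*O(0) = (-549 + 339)*(8 + 4*0) = -210*(8 + 0) = -210*8 = -1680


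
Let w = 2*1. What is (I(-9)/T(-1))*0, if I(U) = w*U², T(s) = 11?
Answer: 0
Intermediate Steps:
w = 2
I(U) = 2*U²
(I(-9)/T(-1))*0 = ((2*(-9)²)/11)*0 = ((2*81)*(1/11))*0 = (162*(1/11))*0 = (162/11)*0 = 0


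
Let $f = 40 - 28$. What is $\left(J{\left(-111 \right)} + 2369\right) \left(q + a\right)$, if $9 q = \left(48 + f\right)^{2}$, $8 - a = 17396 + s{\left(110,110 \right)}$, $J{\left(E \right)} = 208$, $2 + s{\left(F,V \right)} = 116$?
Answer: $-44071854$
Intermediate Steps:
$s{\left(F,V \right)} = 114$ ($s{\left(F,V \right)} = -2 + 116 = 114$)
$f = 12$
$a = -17502$ ($a = 8 - \left(17396 + 114\right) = 8 - 17510 = -17502$)
$q = 400$ ($q = \frac{\left(48 + 12\right)^{2}}{9} = \frac{60^{2}}{9} = \frac{1}{9} \cdot 3600 = 400$)
$\left(J{\left(-111 \right)} + 2369\right) \left(q + a\right) = \left(208 + 2369\right) \left(400 - 17502\right) = 2577 \left(-17102\right) = -44071854$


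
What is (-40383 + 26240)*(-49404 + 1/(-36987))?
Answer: 25843585208107/36987 ≈ 6.9872e+8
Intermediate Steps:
(-40383 + 26240)*(-49404 + 1/(-36987)) = -14143*(-49404 - 1/36987) = -14143*(-1827305749/36987) = 25843585208107/36987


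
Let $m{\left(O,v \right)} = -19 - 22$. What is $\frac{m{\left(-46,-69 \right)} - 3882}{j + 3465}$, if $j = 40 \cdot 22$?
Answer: $- \frac{3923}{4345} \approx -0.90288$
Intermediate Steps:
$j = 880$
$m{\left(O,v \right)} = -41$
$\frac{m{\left(-46,-69 \right)} - 3882}{j + 3465} = \frac{-41 - 3882}{880 + 3465} = - \frac{3923}{4345}$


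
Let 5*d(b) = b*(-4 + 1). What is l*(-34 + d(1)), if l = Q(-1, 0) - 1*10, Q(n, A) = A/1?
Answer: 346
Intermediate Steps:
d(b) = -3*b/5 (d(b) = (b*(-4 + 1))/5 = (b*(-3))/5 = (-3*b)/5 = -3*b/5)
Q(n, A) = A (Q(n, A) = A*1 = A)
l = -10 (l = 0 - 1*10 = 0 - 10 = -10)
l*(-34 + d(1)) = -10*(-34 - ⅗*1) = -10*(-34 - ⅗) = -10*(-173/5) = 346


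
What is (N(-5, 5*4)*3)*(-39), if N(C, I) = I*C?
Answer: 11700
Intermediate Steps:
N(C, I) = C*I
(N(-5, 5*4)*3)*(-39) = (-25*4*3)*(-39) = (-5*20*3)*(-39) = -100*3*(-39) = -300*(-39) = 11700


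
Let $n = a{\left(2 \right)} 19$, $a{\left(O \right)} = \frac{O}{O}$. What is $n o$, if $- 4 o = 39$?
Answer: $- \frac{741}{4} \approx -185.25$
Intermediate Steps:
$o = - \frac{39}{4}$ ($o = \left(- \frac{1}{4}\right) 39 = - \frac{39}{4} \approx -9.75$)
$a{\left(O \right)} = 1$
$n = 19$ ($n = 1 \cdot 19 = 19$)
$n o = 19 \left(- \frac{39}{4}\right) = - \frac{741}{4}$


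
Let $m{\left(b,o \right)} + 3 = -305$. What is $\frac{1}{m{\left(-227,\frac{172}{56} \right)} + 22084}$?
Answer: $\frac{1}{21776} \approx 4.5922 \cdot 10^{-5}$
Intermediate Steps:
$m{\left(b,o \right)} = -308$ ($m{\left(b,o \right)} = -3 - 305 = -308$)
$\frac{1}{m{\left(-227,\frac{172}{56} \right)} + 22084} = \frac{1}{-308 + 22084} = \frac{1}{21776}$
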